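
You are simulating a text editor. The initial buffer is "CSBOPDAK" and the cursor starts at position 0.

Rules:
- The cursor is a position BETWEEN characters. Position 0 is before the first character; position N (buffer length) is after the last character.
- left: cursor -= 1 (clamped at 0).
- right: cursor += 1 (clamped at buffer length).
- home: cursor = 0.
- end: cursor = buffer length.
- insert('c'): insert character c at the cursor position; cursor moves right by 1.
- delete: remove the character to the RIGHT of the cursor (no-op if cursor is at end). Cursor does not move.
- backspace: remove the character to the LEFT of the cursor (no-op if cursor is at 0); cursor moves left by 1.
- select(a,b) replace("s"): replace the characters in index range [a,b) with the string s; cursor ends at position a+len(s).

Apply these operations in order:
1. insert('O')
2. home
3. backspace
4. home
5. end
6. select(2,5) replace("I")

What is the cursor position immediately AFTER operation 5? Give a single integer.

Answer: 9

Derivation:
After op 1 (insert('O')): buf='OCSBOPDAK' cursor=1
After op 2 (home): buf='OCSBOPDAK' cursor=0
After op 3 (backspace): buf='OCSBOPDAK' cursor=0
After op 4 (home): buf='OCSBOPDAK' cursor=0
After op 5 (end): buf='OCSBOPDAK' cursor=9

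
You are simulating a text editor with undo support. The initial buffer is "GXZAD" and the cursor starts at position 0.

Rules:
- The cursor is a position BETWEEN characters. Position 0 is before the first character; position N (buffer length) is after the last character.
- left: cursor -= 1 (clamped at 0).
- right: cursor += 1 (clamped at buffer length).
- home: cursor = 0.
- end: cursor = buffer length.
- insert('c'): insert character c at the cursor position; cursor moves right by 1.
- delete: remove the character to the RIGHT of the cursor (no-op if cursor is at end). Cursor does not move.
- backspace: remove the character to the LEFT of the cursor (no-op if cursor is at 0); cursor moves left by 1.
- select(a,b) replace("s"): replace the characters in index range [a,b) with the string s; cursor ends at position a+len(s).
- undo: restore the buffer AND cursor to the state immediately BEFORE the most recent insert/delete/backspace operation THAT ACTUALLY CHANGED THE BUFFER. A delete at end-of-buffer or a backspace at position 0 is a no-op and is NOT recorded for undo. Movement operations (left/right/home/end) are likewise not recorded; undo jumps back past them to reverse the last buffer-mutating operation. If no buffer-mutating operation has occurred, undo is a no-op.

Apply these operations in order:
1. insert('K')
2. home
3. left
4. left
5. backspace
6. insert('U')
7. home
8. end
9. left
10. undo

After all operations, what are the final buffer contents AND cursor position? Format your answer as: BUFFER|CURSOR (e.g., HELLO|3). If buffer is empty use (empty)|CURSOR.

Answer: KGXZAD|0

Derivation:
After op 1 (insert('K')): buf='KGXZAD' cursor=1
After op 2 (home): buf='KGXZAD' cursor=0
After op 3 (left): buf='KGXZAD' cursor=0
After op 4 (left): buf='KGXZAD' cursor=0
After op 5 (backspace): buf='KGXZAD' cursor=0
After op 6 (insert('U')): buf='UKGXZAD' cursor=1
After op 7 (home): buf='UKGXZAD' cursor=0
After op 8 (end): buf='UKGXZAD' cursor=7
After op 9 (left): buf='UKGXZAD' cursor=6
After op 10 (undo): buf='KGXZAD' cursor=0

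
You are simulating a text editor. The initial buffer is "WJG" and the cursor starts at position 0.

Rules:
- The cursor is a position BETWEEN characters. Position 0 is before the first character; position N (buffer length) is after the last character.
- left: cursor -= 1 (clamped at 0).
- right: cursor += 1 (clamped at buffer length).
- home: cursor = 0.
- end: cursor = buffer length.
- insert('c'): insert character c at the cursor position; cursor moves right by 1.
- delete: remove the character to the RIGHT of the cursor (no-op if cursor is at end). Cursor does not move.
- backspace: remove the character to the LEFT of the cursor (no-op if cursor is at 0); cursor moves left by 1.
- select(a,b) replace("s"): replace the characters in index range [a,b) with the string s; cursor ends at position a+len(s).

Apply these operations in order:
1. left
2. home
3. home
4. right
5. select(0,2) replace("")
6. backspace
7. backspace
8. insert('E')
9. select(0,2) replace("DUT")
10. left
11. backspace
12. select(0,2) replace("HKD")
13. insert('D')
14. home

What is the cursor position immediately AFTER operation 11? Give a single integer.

After op 1 (left): buf='WJG' cursor=0
After op 2 (home): buf='WJG' cursor=0
After op 3 (home): buf='WJG' cursor=0
After op 4 (right): buf='WJG' cursor=1
After op 5 (select(0,2) replace("")): buf='G' cursor=0
After op 6 (backspace): buf='G' cursor=0
After op 7 (backspace): buf='G' cursor=0
After op 8 (insert('E')): buf='EG' cursor=1
After op 9 (select(0,2) replace("DUT")): buf='DUT' cursor=3
After op 10 (left): buf='DUT' cursor=2
After op 11 (backspace): buf='DT' cursor=1

Answer: 1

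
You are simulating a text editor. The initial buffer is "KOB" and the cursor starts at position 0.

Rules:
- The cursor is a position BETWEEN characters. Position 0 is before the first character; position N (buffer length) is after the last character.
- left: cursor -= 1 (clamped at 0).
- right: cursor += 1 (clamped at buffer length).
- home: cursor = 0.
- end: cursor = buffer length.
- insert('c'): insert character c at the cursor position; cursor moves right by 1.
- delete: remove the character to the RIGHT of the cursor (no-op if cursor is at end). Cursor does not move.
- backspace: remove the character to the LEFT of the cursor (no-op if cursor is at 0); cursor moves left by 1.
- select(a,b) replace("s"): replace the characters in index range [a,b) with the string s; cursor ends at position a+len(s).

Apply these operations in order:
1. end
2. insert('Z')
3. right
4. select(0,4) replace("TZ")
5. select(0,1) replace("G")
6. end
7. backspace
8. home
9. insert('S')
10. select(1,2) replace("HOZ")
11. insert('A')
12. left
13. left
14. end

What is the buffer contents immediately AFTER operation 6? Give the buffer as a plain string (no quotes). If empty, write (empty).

Answer: GZ

Derivation:
After op 1 (end): buf='KOB' cursor=3
After op 2 (insert('Z')): buf='KOBZ' cursor=4
After op 3 (right): buf='KOBZ' cursor=4
After op 4 (select(0,4) replace("TZ")): buf='TZ' cursor=2
After op 5 (select(0,1) replace("G")): buf='GZ' cursor=1
After op 6 (end): buf='GZ' cursor=2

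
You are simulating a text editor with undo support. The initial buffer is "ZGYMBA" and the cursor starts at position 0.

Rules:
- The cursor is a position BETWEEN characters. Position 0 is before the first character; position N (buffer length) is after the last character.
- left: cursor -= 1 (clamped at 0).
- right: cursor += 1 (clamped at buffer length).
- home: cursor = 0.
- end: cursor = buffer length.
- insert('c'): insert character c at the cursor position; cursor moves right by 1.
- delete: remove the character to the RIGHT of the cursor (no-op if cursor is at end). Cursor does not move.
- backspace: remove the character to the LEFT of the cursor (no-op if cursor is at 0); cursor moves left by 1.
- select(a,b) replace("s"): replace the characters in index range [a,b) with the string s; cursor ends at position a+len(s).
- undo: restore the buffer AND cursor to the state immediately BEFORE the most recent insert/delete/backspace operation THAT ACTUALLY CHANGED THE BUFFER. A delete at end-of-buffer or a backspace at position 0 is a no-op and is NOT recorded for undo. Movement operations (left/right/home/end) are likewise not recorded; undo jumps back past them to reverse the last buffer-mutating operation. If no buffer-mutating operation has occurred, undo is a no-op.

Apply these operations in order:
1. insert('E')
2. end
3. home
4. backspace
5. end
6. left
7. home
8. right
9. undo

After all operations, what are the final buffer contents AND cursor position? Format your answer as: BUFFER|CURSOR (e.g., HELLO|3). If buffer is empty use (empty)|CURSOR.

After op 1 (insert('E')): buf='EZGYMBA' cursor=1
After op 2 (end): buf='EZGYMBA' cursor=7
After op 3 (home): buf='EZGYMBA' cursor=0
After op 4 (backspace): buf='EZGYMBA' cursor=0
After op 5 (end): buf='EZGYMBA' cursor=7
After op 6 (left): buf='EZGYMBA' cursor=6
After op 7 (home): buf='EZGYMBA' cursor=0
After op 8 (right): buf='EZGYMBA' cursor=1
After op 9 (undo): buf='ZGYMBA' cursor=0

Answer: ZGYMBA|0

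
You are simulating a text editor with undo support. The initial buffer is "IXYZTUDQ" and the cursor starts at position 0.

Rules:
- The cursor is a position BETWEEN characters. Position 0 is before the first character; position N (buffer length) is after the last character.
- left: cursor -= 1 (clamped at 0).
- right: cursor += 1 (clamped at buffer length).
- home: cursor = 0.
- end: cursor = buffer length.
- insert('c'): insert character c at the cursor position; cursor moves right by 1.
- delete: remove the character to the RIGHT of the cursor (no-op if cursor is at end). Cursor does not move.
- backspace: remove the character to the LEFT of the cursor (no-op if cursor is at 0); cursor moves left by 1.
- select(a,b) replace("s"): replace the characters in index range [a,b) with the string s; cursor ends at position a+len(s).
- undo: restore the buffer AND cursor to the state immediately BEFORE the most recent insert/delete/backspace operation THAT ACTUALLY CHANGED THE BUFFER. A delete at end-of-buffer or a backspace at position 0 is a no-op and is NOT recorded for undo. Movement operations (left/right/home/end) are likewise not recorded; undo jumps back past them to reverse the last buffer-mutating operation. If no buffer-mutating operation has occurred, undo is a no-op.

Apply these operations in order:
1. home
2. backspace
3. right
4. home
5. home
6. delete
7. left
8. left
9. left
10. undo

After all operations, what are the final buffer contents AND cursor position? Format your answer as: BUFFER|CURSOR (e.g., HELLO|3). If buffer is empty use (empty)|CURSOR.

Answer: IXYZTUDQ|0

Derivation:
After op 1 (home): buf='IXYZTUDQ' cursor=0
After op 2 (backspace): buf='IXYZTUDQ' cursor=0
After op 3 (right): buf='IXYZTUDQ' cursor=1
After op 4 (home): buf='IXYZTUDQ' cursor=0
After op 5 (home): buf='IXYZTUDQ' cursor=0
After op 6 (delete): buf='XYZTUDQ' cursor=0
After op 7 (left): buf='XYZTUDQ' cursor=0
After op 8 (left): buf='XYZTUDQ' cursor=0
After op 9 (left): buf='XYZTUDQ' cursor=0
After op 10 (undo): buf='IXYZTUDQ' cursor=0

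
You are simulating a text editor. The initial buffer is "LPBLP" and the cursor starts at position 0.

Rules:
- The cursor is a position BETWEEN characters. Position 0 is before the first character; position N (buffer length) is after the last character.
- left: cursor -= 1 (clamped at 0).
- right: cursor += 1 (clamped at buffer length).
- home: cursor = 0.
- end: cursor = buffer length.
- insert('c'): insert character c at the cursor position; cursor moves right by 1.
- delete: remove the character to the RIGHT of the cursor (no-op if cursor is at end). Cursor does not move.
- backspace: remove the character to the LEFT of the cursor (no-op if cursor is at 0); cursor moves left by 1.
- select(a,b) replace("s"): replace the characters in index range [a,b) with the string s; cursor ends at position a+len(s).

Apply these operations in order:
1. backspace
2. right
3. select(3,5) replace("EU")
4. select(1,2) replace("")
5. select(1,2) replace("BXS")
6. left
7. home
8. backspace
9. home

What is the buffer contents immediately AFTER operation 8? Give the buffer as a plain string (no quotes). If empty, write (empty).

Answer: LBXSEU

Derivation:
After op 1 (backspace): buf='LPBLP' cursor=0
After op 2 (right): buf='LPBLP' cursor=1
After op 3 (select(3,5) replace("EU")): buf='LPBEU' cursor=5
After op 4 (select(1,2) replace("")): buf='LBEU' cursor=1
After op 5 (select(1,2) replace("BXS")): buf='LBXSEU' cursor=4
After op 6 (left): buf='LBXSEU' cursor=3
After op 7 (home): buf='LBXSEU' cursor=0
After op 8 (backspace): buf='LBXSEU' cursor=0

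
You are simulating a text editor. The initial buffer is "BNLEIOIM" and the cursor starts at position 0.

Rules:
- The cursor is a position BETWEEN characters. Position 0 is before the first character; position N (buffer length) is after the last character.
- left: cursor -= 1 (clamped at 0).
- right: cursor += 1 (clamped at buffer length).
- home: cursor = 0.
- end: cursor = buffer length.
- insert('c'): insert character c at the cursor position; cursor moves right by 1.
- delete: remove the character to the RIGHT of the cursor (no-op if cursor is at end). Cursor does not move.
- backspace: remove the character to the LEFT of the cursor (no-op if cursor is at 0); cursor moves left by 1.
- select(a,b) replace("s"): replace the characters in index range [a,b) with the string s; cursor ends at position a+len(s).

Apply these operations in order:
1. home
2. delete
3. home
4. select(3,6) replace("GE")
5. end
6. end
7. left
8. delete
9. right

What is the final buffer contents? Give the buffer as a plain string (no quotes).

After op 1 (home): buf='BNLEIOIM' cursor=0
After op 2 (delete): buf='NLEIOIM' cursor=0
After op 3 (home): buf='NLEIOIM' cursor=0
After op 4 (select(3,6) replace("GE")): buf='NLEGEM' cursor=5
After op 5 (end): buf='NLEGEM' cursor=6
After op 6 (end): buf='NLEGEM' cursor=6
After op 7 (left): buf='NLEGEM' cursor=5
After op 8 (delete): buf='NLEGE' cursor=5
After op 9 (right): buf='NLEGE' cursor=5

Answer: NLEGE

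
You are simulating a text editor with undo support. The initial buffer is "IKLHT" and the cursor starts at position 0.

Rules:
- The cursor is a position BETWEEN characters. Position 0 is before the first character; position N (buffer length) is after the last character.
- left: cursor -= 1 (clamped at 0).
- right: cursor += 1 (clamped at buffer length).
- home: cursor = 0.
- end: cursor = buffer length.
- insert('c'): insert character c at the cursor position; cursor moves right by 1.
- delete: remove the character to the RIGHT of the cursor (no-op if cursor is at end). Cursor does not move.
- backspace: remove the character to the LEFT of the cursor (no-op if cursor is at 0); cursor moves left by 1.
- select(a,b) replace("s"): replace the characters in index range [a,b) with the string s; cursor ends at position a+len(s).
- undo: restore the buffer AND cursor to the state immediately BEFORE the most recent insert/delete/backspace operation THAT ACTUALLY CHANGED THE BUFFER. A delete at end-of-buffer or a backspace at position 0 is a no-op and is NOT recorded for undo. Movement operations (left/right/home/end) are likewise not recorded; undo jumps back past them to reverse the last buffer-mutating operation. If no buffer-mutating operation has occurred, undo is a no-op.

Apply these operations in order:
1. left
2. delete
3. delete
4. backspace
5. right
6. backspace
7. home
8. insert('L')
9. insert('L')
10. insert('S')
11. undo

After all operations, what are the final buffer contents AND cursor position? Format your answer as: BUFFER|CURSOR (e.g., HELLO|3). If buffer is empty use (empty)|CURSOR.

After op 1 (left): buf='IKLHT' cursor=0
After op 2 (delete): buf='KLHT' cursor=0
After op 3 (delete): buf='LHT' cursor=0
After op 4 (backspace): buf='LHT' cursor=0
After op 5 (right): buf='LHT' cursor=1
After op 6 (backspace): buf='HT' cursor=0
After op 7 (home): buf='HT' cursor=0
After op 8 (insert('L')): buf='LHT' cursor=1
After op 9 (insert('L')): buf='LLHT' cursor=2
After op 10 (insert('S')): buf='LLSHT' cursor=3
After op 11 (undo): buf='LLHT' cursor=2

Answer: LLHT|2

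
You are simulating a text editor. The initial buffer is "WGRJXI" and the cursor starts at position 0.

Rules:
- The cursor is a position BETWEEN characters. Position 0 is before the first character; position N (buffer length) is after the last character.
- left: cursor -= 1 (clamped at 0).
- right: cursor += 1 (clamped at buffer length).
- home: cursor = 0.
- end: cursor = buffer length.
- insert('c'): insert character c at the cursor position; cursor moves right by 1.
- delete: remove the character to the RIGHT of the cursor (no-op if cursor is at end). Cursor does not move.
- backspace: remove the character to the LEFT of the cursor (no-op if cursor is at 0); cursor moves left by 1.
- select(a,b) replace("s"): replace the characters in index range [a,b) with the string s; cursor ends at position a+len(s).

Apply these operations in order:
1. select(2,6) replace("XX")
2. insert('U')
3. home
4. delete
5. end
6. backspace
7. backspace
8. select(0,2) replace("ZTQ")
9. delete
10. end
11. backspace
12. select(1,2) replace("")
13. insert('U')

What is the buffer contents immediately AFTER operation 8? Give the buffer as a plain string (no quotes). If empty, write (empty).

Answer: ZTQ

Derivation:
After op 1 (select(2,6) replace("XX")): buf='WGXX' cursor=4
After op 2 (insert('U')): buf='WGXXU' cursor=5
After op 3 (home): buf='WGXXU' cursor=0
After op 4 (delete): buf='GXXU' cursor=0
After op 5 (end): buf='GXXU' cursor=4
After op 6 (backspace): buf='GXX' cursor=3
After op 7 (backspace): buf='GX' cursor=2
After op 8 (select(0,2) replace("ZTQ")): buf='ZTQ' cursor=3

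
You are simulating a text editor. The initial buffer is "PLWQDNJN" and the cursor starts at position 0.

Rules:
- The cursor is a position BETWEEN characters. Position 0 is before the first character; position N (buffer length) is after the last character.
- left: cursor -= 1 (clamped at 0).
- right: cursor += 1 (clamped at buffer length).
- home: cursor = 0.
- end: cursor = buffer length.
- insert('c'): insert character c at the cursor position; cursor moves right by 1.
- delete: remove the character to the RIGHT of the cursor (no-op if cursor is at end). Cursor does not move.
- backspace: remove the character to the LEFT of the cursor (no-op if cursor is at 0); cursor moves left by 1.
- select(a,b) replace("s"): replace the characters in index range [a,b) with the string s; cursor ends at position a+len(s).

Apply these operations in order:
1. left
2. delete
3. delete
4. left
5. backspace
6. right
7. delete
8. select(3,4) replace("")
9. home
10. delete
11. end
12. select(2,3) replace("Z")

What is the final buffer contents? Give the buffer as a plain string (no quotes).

Answer: DNZ

Derivation:
After op 1 (left): buf='PLWQDNJN' cursor=0
After op 2 (delete): buf='LWQDNJN' cursor=0
After op 3 (delete): buf='WQDNJN' cursor=0
After op 4 (left): buf='WQDNJN' cursor=0
After op 5 (backspace): buf='WQDNJN' cursor=0
After op 6 (right): buf='WQDNJN' cursor=1
After op 7 (delete): buf='WDNJN' cursor=1
After op 8 (select(3,4) replace("")): buf='WDNN' cursor=3
After op 9 (home): buf='WDNN' cursor=0
After op 10 (delete): buf='DNN' cursor=0
After op 11 (end): buf='DNN' cursor=3
After op 12 (select(2,3) replace("Z")): buf='DNZ' cursor=3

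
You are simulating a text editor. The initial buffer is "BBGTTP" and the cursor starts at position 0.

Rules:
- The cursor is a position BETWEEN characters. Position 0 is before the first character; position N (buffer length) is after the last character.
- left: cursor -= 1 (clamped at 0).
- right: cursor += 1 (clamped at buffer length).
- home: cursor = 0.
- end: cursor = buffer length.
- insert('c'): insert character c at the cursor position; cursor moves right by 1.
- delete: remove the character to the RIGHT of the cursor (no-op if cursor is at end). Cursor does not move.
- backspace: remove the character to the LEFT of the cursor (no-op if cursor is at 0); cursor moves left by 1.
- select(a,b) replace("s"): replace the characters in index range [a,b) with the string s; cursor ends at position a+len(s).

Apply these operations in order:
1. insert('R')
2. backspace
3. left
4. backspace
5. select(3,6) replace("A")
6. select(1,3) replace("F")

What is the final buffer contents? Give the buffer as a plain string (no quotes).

Answer: BFA

Derivation:
After op 1 (insert('R')): buf='RBBGTTP' cursor=1
After op 2 (backspace): buf='BBGTTP' cursor=0
After op 3 (left): buf='BBGTTP' cursor=0
After op 4 (backspace): buf='BBGTTP' cursor=0
After op 5 (select(3,6) replace("A")): buf='BBGA' cursor=4
After op 6 (select(1,3) replace("F")): buf='BFA' cursor=2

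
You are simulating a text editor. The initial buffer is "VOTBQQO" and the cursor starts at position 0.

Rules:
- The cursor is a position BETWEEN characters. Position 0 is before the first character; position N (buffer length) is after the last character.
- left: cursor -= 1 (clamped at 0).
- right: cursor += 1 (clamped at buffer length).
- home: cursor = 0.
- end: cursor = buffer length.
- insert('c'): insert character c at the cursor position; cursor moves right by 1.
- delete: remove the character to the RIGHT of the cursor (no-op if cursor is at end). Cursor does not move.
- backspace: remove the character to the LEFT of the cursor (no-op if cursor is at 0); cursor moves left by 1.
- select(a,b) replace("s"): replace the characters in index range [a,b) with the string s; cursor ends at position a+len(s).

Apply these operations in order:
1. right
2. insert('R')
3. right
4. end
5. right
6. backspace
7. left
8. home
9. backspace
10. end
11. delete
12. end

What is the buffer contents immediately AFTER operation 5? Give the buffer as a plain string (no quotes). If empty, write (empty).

After op 1 (right): buf='VOTBQQO' cursor=1
After op 2 (insert('R')): buf='VROTBQQO' cursor=2
After op 3 (right): buf='VROTBQQO' cursor=3
After op 4 (end): buf='VROTBQQO' cursor=8
After op 5 (right): buf='VROTBQQO' cursor=8

Answer: VROTBQQO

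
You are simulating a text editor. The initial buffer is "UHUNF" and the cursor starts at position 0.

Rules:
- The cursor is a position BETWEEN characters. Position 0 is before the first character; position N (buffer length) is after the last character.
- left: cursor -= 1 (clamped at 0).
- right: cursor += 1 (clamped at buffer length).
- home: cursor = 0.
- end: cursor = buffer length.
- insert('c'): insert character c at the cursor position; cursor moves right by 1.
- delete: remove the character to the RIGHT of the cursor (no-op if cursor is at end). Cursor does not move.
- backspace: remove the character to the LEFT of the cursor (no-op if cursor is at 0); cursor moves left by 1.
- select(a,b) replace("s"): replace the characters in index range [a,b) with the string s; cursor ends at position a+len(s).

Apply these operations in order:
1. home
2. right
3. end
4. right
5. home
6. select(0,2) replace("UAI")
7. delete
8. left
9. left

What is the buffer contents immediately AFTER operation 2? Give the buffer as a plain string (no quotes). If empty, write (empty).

After op 1 (home): buf='UHUNF' cursor=0
After op 2 (right): buf='UHUNF' cursor=1

Answer: UHUNF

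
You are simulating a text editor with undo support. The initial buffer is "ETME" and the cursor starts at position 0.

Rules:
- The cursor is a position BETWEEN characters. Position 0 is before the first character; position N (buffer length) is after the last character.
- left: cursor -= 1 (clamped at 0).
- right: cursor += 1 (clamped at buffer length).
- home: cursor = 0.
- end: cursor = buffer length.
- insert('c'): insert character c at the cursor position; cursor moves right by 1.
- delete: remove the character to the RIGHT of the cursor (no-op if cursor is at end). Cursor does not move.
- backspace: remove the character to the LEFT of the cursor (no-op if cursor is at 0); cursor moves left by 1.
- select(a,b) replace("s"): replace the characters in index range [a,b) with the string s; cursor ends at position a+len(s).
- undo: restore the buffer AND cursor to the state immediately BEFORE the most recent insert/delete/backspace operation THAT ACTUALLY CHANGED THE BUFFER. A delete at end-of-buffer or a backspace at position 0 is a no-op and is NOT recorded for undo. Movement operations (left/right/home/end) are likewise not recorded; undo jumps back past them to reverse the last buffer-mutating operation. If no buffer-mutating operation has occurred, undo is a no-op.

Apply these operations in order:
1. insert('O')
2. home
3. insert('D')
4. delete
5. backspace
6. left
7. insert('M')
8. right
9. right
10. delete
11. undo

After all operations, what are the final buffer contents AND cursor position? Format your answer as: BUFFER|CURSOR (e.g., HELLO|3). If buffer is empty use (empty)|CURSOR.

Answer: METME|3

Derivation:
After op 1 (insert('O')): buf='OETME' cursor=1
After op 2 (home): buf='OETME' cursor=0
After op 3 (insert('D')): buf='DOETME' cursor=1
After op 4 (delete): buf='DETME' cursor=1
After op 5 (backspace): buf='ETME' cursor=0
After op 6 (left): buf='ETME' cursor=0
After op 7 (insert('M')): buf='METME' cursor=1
After op 8 (right): buf='METME' cursor=2
After op 9 (right): buf='METME' cursor=3
After op 10 (delete): buf='METE' cursor=3
After op 11 (undo): buf='METME' cursor=3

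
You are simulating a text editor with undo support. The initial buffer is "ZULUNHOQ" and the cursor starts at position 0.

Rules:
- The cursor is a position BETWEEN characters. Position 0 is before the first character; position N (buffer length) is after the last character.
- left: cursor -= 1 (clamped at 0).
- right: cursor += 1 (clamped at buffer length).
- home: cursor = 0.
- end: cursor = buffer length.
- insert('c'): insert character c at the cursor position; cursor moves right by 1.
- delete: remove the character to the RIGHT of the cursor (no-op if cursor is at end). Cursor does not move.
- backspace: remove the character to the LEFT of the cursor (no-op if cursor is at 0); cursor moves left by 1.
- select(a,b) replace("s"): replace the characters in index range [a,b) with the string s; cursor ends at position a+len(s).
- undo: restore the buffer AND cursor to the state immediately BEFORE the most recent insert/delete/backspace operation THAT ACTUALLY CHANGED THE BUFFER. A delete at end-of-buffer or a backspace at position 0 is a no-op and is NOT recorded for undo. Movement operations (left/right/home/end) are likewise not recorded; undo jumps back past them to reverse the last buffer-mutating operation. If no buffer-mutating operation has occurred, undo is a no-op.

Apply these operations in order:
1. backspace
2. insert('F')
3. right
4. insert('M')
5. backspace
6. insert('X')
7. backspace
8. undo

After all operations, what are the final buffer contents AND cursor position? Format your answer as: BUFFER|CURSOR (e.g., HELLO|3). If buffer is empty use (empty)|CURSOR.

Answer: FZXULUNHOQ|3

Derivation:
After op 1 (backspace): buf='ZULUNHOQ' cursor=0
After op 2 (insert('F')): buf='FZULUNHOQ' cursor=1
After op 3 (right): buf='FZULUNHOQ' cursor=2
After op 4 (insert('M')): buf='FZMULUNHOQ' cursor=3
After op 5 (backspace): buf='FZULUNHOQ' cursor=2
After op 6 (insert('X')): buf='FZXULUNHOQ' cursor=3
After op 7 (backspace): buf='FZULUNHOQ' cursor=2
After op 8 (undo): buf='FZXULUNHOQ' cursor=3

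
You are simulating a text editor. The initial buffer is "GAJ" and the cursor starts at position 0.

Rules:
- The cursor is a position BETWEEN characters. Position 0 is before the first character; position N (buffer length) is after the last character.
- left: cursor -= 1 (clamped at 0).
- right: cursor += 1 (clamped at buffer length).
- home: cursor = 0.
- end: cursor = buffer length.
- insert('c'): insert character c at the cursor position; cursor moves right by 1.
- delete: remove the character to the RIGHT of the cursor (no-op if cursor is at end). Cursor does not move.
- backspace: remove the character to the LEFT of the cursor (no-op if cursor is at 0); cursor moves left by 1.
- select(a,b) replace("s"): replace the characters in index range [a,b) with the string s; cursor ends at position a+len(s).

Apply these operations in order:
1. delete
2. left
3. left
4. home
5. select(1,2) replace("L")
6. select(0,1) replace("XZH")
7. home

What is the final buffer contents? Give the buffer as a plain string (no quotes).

Answer: XZHL

Derivation:
After op 1 (delete): buf='AJ' cursor=0
After op 2 (left): buf='AJ' cursor=0
After op 3 (left): buf='AJ' cursor=0
After op 4 (home): buf='AJ' cursor=0
After op 5 (select(1,2) replace("L")): buf='AL' cursor=2
After op 6 (select(0,1) replace("XZH")): buf='XZHL' cursor=3
After op 7 (home): buf='XZHL' cursor=0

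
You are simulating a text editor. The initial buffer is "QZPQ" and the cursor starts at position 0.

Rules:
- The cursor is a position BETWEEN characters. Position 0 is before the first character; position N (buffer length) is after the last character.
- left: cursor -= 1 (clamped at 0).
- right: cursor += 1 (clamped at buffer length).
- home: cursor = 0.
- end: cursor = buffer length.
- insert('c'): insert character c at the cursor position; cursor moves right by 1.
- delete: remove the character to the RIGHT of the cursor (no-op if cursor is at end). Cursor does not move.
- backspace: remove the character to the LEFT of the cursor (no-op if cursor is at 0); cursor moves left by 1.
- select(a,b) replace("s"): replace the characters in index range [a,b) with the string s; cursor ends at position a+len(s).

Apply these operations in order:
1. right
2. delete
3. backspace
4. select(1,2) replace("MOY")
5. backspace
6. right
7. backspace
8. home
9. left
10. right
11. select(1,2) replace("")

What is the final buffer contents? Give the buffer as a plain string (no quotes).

After op 1 (right): buf='QZPQ' cursor=1
After op 2 (delete): buf='QPQ' cursor=1
After op 3 (backspace): buf='PQ' cursor=0
After op 4 (select(1,2) replace("MOY")): buf='PMOY' cursor=4
After op 5 (backspace): buf='PMO' cursor=3
After op 6 (right): buf='PMO' cursor=3
After op 7 (backspace): buf='PM' cursor=2
After op 8 (home): buf='PM' cursor=0
After op 9 (left): buf='PM' cursor=0
After op 10 (right): buf='PM' cursor=1
After op 11 (select(1,2) replace("")): buf='P' cursor=1

Answer: P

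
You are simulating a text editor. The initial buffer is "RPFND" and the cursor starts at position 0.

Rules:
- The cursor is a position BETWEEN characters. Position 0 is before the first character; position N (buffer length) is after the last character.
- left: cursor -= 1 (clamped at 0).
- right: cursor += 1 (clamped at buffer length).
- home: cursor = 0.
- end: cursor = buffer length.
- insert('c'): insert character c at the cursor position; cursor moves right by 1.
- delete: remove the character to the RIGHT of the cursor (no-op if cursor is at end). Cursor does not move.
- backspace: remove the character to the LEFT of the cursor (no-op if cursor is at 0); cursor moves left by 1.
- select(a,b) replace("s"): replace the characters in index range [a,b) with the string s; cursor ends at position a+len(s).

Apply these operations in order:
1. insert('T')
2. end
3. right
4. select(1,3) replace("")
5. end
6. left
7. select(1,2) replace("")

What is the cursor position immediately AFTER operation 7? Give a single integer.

Answer: 1

Derivation:
After op 1 (insert('T')): buf='TRPFND' cursor=1
After op 2 (end): buf='TRPFND' cursor=6
After op 3 (right): buf='TRPFND' cursor=6
After op 4 (select(1,3) replace("")): buf='TFND' cursor=1
After op 5 (end): buf='TFND' cursor=4
After op 6 (left): buf='TFND' cursor=3
After op 7 (select(1,2) replace("")): buf='TND' cursor=1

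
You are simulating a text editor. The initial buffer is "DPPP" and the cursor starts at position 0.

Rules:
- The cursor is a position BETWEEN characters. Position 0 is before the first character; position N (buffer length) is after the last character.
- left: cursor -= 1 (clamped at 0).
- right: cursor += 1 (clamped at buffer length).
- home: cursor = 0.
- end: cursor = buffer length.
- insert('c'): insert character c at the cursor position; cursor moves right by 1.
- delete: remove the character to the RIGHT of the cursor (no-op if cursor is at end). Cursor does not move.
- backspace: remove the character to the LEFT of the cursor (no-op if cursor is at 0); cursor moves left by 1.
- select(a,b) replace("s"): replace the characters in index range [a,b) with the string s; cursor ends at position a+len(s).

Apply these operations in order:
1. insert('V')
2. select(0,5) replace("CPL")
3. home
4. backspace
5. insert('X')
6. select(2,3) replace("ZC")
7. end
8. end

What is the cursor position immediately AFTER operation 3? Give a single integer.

After op 1 (insert('V')): buf='VDPPP' cursor=1
After op 2 (select(0,5) replace("CPL")): buf='CPL' cursor=3
After op 3 (home): buf='CPL' cursor=0

Answer: 0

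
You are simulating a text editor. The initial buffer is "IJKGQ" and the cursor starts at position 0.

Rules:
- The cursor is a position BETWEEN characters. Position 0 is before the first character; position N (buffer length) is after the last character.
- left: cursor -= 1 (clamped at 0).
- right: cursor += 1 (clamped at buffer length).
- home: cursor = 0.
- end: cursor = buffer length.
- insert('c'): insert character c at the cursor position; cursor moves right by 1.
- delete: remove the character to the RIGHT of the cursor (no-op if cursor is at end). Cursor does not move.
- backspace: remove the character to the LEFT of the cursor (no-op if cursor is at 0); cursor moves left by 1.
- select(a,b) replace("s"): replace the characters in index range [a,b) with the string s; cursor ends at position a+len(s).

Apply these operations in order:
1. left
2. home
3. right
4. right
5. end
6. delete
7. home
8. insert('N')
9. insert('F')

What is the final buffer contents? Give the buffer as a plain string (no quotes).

After op 1 (left): buf='IJKGQ' cursor=0
After op 2 (home): buf='IJKGQ' cursor=0
After op 3 (right): buf='IJKGQ' cursor=1
After op 4 (right): buf='IJKGQ' cursor=2
After op 5 (end): buf='IJKGQ' cursor=5
After op 6 (delete): buf='IJKGQ' cursor=5
After op 7 (home): buf='IJKGQ' cursor=0
After op 8 (insert('N')): buf='NIJKGQ' cursor=1
After op 9 (insert('F')): buf='NFIJKGQ' cursor=2

Answer: NFIJKGQ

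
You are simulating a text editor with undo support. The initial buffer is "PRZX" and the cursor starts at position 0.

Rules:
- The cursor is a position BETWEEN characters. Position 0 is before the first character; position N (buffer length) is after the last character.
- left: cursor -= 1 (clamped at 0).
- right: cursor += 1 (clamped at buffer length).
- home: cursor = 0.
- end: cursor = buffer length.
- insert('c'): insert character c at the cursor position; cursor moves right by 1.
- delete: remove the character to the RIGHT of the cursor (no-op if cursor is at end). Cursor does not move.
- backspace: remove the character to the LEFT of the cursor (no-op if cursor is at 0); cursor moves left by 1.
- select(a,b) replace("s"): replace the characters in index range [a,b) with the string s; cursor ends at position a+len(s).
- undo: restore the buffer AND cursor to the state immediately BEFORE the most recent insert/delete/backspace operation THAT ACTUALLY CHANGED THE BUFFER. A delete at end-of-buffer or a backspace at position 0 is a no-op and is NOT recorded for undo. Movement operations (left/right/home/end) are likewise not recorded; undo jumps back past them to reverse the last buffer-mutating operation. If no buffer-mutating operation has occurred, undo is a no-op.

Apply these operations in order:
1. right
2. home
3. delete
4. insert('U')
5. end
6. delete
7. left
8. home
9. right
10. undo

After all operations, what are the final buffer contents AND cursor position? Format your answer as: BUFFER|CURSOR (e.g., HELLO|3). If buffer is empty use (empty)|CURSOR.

After op 1 (right): buf='PRZX' cursor=1
After op 2 (home): buf='PRZX' cursor=0
After op 3 (delete): buf='RZX' cursor=0
After op 4 (insert('U')): buf='URZX' cursor=1
After op 5 (end): buf='URZX' cursor=4
After op 6 (delete): buf='URZX' cursor=4
After op 7 (left): buf='URZX' cursor=3
After op 8 (home): buf='URZX' cursor=0
After op 9 (right): buf='URZX' cursor=1
After op 10 (undo): buf='RZX' cursor=0

Answer: RZX|0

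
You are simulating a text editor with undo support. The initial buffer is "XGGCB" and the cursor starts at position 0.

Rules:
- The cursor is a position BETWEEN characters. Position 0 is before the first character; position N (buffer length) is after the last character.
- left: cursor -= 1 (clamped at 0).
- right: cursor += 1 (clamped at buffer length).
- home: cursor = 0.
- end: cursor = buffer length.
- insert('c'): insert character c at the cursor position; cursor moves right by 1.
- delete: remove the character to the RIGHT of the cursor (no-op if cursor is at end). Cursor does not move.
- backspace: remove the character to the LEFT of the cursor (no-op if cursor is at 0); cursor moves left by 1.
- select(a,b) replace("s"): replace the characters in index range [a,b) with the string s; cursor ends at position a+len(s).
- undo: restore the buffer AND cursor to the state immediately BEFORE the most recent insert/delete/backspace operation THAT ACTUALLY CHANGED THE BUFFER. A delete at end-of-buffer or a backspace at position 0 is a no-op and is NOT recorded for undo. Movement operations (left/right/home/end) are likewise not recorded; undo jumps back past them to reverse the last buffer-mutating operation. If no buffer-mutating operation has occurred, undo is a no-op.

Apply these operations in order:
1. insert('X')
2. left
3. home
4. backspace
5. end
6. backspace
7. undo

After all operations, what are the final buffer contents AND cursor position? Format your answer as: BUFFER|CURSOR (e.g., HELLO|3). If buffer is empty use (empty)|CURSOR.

After op 1 (insert('X')): buf='XXGGCB' cursor=1
After op 2 (left): buf='XXGGCB' cursor=0
After op 3 (home): buf='XXGGCB' cursor=0
After op 4 (backspace): buf='XXGGCB' cursor=0
After op 5 (end): buf='XXGGCB' cursor=6
After op 6 (backspace): buf='XXGGC' cursor=5
After op 7 (undo): buf='XXGGCB' cursor=6

Answer: XXGGCB|6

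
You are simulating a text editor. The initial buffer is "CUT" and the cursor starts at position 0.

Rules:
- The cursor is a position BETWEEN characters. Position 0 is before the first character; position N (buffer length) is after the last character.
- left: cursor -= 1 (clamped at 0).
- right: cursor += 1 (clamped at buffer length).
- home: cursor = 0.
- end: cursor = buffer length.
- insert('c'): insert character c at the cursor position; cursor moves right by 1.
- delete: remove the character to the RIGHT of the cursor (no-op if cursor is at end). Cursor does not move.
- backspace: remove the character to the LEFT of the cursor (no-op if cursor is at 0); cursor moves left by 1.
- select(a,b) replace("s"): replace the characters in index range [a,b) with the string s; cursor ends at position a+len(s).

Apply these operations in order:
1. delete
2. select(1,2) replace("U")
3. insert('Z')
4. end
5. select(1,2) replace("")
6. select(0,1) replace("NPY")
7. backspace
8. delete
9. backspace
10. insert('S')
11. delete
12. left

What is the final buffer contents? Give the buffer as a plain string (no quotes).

After op 1 (delete): buf='UT' cursor=0
After op 2 (select(1,2) replace("U")): buf='UU' cursor=2
After op 3 (insert('Z')): buf='UUZ' cursor=3
After op 4 (end): buf='UUZ' cursor=3
After op 5 (select(1,2) replace("")): buf='UZ' cursor=1
After op 6 (select(0,1) replace("NPY")): buf='NPYZ' cursor=3
After op 7 (backspace): buf='NPZ' cursor=2
After op 8 (delete): buf='NP' cursor=2
After op 9 (backspace): buf='N' cursor=1
After op 10 (insert('S')): buf='NS' cursor=2
After op 11 (delete): buf='NS' cursor=2
After op 12 (left): buf='NS' cursor=1

Answer: NS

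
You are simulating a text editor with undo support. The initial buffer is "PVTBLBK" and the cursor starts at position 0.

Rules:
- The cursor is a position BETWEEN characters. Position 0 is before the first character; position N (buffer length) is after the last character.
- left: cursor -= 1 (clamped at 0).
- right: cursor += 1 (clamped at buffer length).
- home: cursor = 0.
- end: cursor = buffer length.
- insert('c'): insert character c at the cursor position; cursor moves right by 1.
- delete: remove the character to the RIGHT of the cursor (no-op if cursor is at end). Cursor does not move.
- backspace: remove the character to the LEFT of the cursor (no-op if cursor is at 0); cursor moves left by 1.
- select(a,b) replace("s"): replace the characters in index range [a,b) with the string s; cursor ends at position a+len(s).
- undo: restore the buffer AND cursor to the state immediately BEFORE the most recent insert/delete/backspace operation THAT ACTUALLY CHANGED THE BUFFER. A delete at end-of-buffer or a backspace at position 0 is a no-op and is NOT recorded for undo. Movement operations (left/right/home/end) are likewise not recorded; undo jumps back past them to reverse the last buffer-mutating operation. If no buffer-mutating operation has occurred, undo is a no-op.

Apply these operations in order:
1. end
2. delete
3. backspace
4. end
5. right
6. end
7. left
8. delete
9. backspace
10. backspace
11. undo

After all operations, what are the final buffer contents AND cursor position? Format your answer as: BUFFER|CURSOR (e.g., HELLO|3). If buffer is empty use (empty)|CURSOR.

After op 1 (end): buf='PVTBLBK' cursor=7
After op 2 (delete): buf='PVTBLBK' cursor=7
After op 3 (backspace): buf='PVTBLB' cursor=6
After op 4 (end): buf='PVTBLB' cursor=6
After op 5 (right): buf='PVTBLB' cursor=6
After op 6 (end): buf='PVTBLB' cursor=6
After op 7 (left): buf='PVTBLB' cursor=5
After op 8 (delete): buf='PVTBL' cursor=5
After op 9 (backspace): buf='PVTB' cursor=4
After op 10 (backspace): buf='PVT' cursor=3
After op 11 (undo): buf='PVTB' cursor=4

Answer: PVTB|4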